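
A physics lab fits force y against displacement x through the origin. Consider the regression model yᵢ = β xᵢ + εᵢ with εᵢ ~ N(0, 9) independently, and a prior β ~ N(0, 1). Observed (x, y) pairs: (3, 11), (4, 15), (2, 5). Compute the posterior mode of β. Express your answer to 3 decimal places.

log p(β | y) = −Σ(yᵢ − βxᵢ)²/(2·9) − β²/(2·1) + const.
Setting the derivative to zero: Σxᵢ(yᵢ − βxᵢ)/9 − β/1 = 0, so β = Σxᵢyᵢ / (Σxᵢ² + σ²/τ²).
Σxᵢyᵢ = 3·11 + 4·15 + 2·5 = 103; Σxᵢ² = 29; σ²/τ² = 9.
β̂_MAP = 103 / (29 + 9) = 103/38 ≈ 2.711.

β̂_MAP = 2.711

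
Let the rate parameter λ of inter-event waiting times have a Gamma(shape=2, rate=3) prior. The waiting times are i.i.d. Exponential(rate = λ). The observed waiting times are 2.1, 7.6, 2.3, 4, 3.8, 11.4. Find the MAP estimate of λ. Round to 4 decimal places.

λ̂_MAP = 0.2047

The Exponential(rate=λ) likelihood is ∝ λ^n e^(−λΣtᵢ). Here n = 6 and Σtᵢ = 2.1 + 7.6 + 2.3 + 4 + 3.8 + 11.4 = 31.2.
Posterior ∝ λe^(−3λ) · λ^6e^(−31.2λ) = λ^7e^(−34.2λ), i.e. Gamma(8, 34.2).
Mode = (a−1)/b = 7/34.2 ≈ 0.2047.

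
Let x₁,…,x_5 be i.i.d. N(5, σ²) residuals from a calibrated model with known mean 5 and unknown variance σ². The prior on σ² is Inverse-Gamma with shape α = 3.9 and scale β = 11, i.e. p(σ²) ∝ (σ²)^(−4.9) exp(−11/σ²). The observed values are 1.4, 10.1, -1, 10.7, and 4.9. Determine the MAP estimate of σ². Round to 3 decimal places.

σ̂²_MAP = 8.748

Sum of squared deviations about the known mean: SS = (1.4−5)² + (10.1−5)² + (-1−5)² + (10.7−5)² + (4.9−5)² = 107.47.
The Normal likelihood contributes (σ²)^(−n/2) exp(−SS/(2σ²)), so the posterior is Inverse-Gamma(α + n/2, β + SS/2) = Inverse-Gamma(6.4, 64.735).
The mode of Inverse-Gamma(a, b) is b/(a+1) = 64.735/7.4 ≈ 8.748.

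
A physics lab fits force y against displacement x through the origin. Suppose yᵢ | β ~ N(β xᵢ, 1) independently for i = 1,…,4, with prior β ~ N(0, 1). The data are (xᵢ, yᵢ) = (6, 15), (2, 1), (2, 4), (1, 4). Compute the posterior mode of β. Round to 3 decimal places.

β̂_MAP = 2.261

log p(β | y) = −Σ(yᵢ − βxᵢ)²/(2·1) − β²/(2·1) + const.
Setting the derivative to zero: Σxᵢ(yᵢ − βxᵢ)/1 − β/1 = 0, so β = Σxᵢyᵢ / (Σxᵢ² + σ²/τ²).
Σxᵢyᵢ = 6·15 + 2·1 + 2·4 + 1·4 = 104; Σxᵢ² = 45; σ²/τ² = 1.
β̂_MAP = 104 / (45 + 1) = 104/46 ≈ 2.261.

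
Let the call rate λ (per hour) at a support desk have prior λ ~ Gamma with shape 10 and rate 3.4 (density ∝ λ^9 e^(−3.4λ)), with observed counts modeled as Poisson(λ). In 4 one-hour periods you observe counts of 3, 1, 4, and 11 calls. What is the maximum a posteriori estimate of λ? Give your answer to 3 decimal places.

λ̂_MAP = 3.784

Σxᵢ = 3+1+4+11 = 19, with n = 4.
Posterior ∝ λ^9e^(−3.4λ) · λ^19e^(−4λ) = λ^28e^(−7.4λ), i.e. Gamma(shape=29, rate=7.4).
The mode of a Gamma(a, b) with a ≥ 1 (shape–rate) is (a−1)/b = 28/7.4 ≈ 3.784.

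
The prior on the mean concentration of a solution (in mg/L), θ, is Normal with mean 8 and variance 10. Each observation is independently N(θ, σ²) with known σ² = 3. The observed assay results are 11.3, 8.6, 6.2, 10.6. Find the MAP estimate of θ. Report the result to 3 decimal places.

θ̂_MAP = 9.093

n = 4; x̄ = (11.3 + 8.6 + 6.2 + 10.6)/4 = 36.7/4 = 9.175.
For a Normal prior and Normal likelihood with known variance, the posterior is Normal; its mode equals its mean, the precision-weighted average.
Prior precision 1/σ₀² = 1/10 = 0.1; data precision n/σ² = 4/3.
θ̂ = (0.1·8 + (4/3)·9.175) / (0.1 + 4/3) = (391/30)/(43/30) = 391/43 ≈ 9.093.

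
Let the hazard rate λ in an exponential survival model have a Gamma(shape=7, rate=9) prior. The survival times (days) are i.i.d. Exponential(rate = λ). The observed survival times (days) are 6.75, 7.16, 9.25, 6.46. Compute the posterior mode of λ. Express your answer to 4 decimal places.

The Exponential(rate=λ) likelihood is ∝ λ^n e^(−λΣtᵢ). Here n = 4 and Σtᵢ = 6.75 + 7.16 + 9.25 + 6.46 = 29.62.
Posterior ∝ λ^6e^(−9λ) · λ^4e^(−29.62λ) = λ^10e^(−38.62λ), i.e. Gamma(11, 38.62).
Mode = (a−1)/b = 10/38.62 ≈ 0.2589.

λ̂_MAP = 0.2589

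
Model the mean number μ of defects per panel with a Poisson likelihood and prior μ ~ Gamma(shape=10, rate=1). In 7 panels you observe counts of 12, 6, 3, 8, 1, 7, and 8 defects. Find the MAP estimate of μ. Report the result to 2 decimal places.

Σxᵢ = 12+6+3+8+1+7+8 = 45, with n = 7.
Posterior ∝ μ^9e^(−1μ) · μ^45e^(−7μ) = μ^54e^(−8μ), i.e. Gamma(shape=55, rate=8).
The mode of a Gamma(a, b) with a ≥ 1 (shape–rate) is (a−1)/b = 54/8 ≈ 6.75.

μ̂_MAP = 6.75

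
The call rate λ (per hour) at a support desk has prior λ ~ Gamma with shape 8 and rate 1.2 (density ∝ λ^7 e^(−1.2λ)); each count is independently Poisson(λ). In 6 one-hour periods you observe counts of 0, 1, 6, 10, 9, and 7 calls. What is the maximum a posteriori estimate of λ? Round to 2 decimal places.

Σxᵢ = 0+1+6+10+9+7 = 33, with n = 6.
Posterior ∝ λ^7e^(−1.2λ) · λ^33e^(−6λ) = λ^40e^(−7.2λ), i.e. Gamma(shape=41, rate=7.2).
The mode of a Gamma(a, b) with a ≥ 1 (shape–rate) is (a−1)/b = 40/7.2 ≈ 5.56.

λ̂_MAP = 5.56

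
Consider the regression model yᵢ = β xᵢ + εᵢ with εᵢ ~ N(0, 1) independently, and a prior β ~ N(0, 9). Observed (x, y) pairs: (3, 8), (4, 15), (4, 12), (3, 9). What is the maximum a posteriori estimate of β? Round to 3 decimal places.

β̂_MAP = 3.173

log p(β | y) = −Σ(yᵢ − βxᵢ)²/(2·1) − β²/(2·9) + const.
Setting the derivative to zero: Σxᵢ(yᵢ − βxᵢ)/1 − β/9 = 0, so β = Σxᵢyᵢ / (Σxᵢ² + σ²/τ²).
Σxᵢyᵢ = 3·8 + 4·15 + 4·12 + 3·9 = 159; Σxᵢ² = 50; σ²/τ² = 1/9.
β̂_MAP = 159 / (50 + 1/9) = 159/(451/9) = 1431/451 ≈ 3.173.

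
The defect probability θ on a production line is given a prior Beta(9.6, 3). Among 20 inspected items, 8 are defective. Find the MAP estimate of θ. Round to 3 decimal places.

Prior: Beta(9.6, 3).
Data: 8 successes in 20 trials. The binomial likelihood contributes θ^8(1−θ)^12, so the posterior is Beta(9.6+8, 3+12) = Beta(17.6, 15).
For Beta(a, b) with a, b > 1 the mode is (a−1)/(a+b−2) = 16.6/30.6 ≈ 0.542.

θ̂_MAP = 0.542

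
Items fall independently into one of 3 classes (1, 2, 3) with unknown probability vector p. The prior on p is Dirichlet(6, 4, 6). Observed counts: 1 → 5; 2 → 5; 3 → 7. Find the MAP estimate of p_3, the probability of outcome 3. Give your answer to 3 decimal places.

The posterior is Dirichlet(αᵢ + nᵢ) = Dirichlet(11, 9, 13).
For a Dirichlet(a₁,…,a_K) with all aᵢ > 1, the mode has j-th component (aⱼ − 1)/(Σaᵢ − K).
Here Σaᵢ = 33 and K = 3, so p_3 = (13 − 1)/(33 − 3) = 12/30 ≈ 0.400.

MAP estimate: 0.400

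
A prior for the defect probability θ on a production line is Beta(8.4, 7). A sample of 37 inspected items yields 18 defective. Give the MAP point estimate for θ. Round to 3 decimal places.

Prior: Beta(8.4, 7).
Data: 18 successes in 37 trials. The binomial likelihood contributes θ^18(1−θ)^19, so the posterior is Beta(8.4+18, 7+19) = Beta(26.4, 26).
For Beta(a, b) with a, b > 1 the mode is (a−1)/(a+b−2) = 25.4/50.4 ≈ 0.504.

θ̂_MAP = 0.504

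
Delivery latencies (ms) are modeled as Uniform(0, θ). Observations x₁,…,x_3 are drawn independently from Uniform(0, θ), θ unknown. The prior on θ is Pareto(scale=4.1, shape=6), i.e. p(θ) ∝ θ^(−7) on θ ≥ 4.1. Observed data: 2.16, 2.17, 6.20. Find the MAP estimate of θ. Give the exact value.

The Uniform(0, θ) likelihood is θ^(−n) for θ ≥ max(xᵢ), zero otherwise. Here max(xᵢ) = 6.20.
Posterior ∝ θ^(−7) · θ^(−3) = θ^(−10) on θ ≥ max(4.1, 6.20) = 6.20.
This density is strictly decreasing in θ, so the posterior mode lies at the lower boundary of the support.

θ̂_MAP = 6.20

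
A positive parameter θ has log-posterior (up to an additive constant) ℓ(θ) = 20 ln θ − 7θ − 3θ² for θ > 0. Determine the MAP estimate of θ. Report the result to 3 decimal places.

θ̂_MAP = 1.333

ℓ'(θ) = 20/θ − 7 − 6θ. Setting this to zero and multiplying by θ: 6θ² + 7θ − 20 = 0.
θ = (−7 + √(7² + 4·6·20)) / (2·6) = (−7 + √529) / 12 = (−7 + 23)/12 = 4/3.
ℓ''(θ) = −20/θ² − 6 < 0, confirming a maximum.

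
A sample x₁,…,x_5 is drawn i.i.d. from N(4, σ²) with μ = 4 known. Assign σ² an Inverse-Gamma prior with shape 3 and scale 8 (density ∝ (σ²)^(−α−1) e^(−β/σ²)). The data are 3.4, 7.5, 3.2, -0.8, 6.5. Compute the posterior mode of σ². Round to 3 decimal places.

Sum of squared deviations about the known mean: SS = (3.4−4)² + (7.5−4)² + (3.2−4)² + (-0.8−4)² + (6.5−4)² = 42.54.
The Normal likelihood contributes (σ²)^(−n/2) exp(−SS/(2σ²)), so the posterior is Inverse-Gamma(α + n/2, β + SS/2) = Inverse-Gamma(5.5, 29.27).
The mode of Inverse-Gamma(a, b) is b/(a+1) = 29.27/6.5 ≈ 4.503.

σ̂²_MAP = 4.503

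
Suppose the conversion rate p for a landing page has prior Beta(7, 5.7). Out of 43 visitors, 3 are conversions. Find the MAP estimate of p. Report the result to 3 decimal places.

Prior: Beta(7, 5.7).
Data: 3 successes in 43 trials. The binomial likelihood contributes p^3(1−p)^40, so the posterior is Beta(7+3, 5.7+40) = Beta(10, 45.7).
For Beta(a, b) with a, b > 1 the mode is (a−1)/(a+b−2) = 9/53.7 ≈ 0.168.

p̂_MAP = 0.168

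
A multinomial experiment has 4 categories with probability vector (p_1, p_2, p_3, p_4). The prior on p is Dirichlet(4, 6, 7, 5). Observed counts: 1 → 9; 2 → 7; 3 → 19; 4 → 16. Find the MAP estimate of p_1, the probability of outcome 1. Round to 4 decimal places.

MAP estimate: 0.1739

The posterior is Dirichlet(αᵢ + nᵢ) = Dirichlet(13, 13, 26, 21).
For a Dirichlet(a₁,…,a_K) with all aᵢ > 1, the mode has j-th component (aⱼ − 1)/(Σaᵢ − K).
Here Σaᵢ = 73 and K = 4, so p_1 = (13 − 1)/(73 − 4) = 12/69 ≈ 0.1739.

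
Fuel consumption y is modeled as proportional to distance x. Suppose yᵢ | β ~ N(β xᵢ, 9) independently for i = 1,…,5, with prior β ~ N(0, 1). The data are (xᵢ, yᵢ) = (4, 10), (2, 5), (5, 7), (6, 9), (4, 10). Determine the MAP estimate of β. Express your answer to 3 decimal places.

log p(β | y) = −Σ(yᵢ − βxᵢ)²/(2·9) − β²/(2·1) + const.
Setting the derivative to zero: Σxᵢ(yᵢ − βxᵢ)/9 − β/1 = 0, so β = Σxᵢyᵢ / (Σxᵢ² + σ²/τ²).
Σxᵢyᵢ = 4·10 + 2·5 + 5·7 + 6·9 + 4·10 = 179; Σxᵢ² = 97; σ²/τ² = 9.
β̂_MAP = 179 / (97 + 9) = 179/106 ≈ 1.689.

β̂_MAP = 1.689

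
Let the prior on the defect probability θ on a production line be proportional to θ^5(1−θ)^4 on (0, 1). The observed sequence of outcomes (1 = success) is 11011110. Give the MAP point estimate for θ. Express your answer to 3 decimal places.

θ̂_MAP = 0.647

The prior density ∝ θ^5(1−θ)^4 is the kernel of Beta(6, 5).
Data: 6 successes in 8 trials (from the sequence). The binomial likelihood contributes θ^6(1−θ)^2, so the posterior is Beta(6+6, 5+2) = Beta(12, 7).
For Beta(a, b) with a, b > 1 the mode is (a−1)/(a+b−2) = 11/17 ≈ 0.647.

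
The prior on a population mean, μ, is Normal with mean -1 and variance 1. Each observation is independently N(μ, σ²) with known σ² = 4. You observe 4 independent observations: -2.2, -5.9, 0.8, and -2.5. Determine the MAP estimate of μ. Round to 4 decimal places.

n = 4; x̄ = ((-2.2) + (-5.9) + 0.8 + (-2.5))/4 = -9.8/4 = -2.45.
For a Normal prior and Normal likelihood with known variance, the posterior is Normal; its mode equals its mean, the precision-weighted average.
Prior precision 1/σ₀² = 1/1 = 1; data precision n/σ² = 4/4 = 1.
μ̂ = (1·(-1) + 1·(-2.45)) / (1 + 1) = (-3.45)/2 = -1.7250.

μ̂_MAP = -1.7250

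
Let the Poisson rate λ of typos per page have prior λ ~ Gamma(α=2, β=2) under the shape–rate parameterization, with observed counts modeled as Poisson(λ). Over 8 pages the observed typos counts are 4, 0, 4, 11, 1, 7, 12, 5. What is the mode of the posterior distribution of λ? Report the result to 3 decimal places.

Σxᵢ = 4+0+4+11+1+7+12+5 = 44, with n = 8.
Posterior ∝ λe^(−2λ) · λ^44e^(−8λ) = λ^45e^(−10λ), i.e. Gamma(shape=46, rate=10).
The mode of a Gamma(a, b) with a ≥ 1 (shape–rate) is (a−1)/b = 45/10 ≈ 4.500.

λ̂_MAP = 4.500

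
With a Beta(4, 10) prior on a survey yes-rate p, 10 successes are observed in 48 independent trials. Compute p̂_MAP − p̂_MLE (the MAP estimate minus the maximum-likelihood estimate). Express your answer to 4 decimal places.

MAP − MLE = 0.0083

Posterior is Beta(14, 48); MAP = (14−1)/(62−2) = 13/60 ≈ 0.21667.
MLE ignores the prior: p̂_MLE = k/n = 10/48 ≈ 0.20833.
Difference = 13/60 − 10/48 = 1/120 ≈ 0.0083.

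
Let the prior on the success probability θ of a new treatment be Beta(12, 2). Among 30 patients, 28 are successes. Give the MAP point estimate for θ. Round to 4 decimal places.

Prior: Beta(12, 2).
Data: 28 successes in 30 trials. The binomial likelihood contributes θ^28(1−θ)^2, so the posterior is Beta(12+28, 2+2) = Beta(40, 4).
For Beta(a, b) with a, b > 1 the mode is (a−1)/(a+b−2) = 39/42 ≈ 0.9286.

θ̂_MAP = 0.9286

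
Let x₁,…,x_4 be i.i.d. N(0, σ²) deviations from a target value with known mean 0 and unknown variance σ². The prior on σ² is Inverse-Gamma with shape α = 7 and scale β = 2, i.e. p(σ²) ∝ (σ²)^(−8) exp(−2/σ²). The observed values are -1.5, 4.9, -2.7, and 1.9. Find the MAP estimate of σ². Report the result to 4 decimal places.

Sum of squared deviations about the known mean: SS = (-1.5−0)² + (4.9−0)² + (-2.7−0)² + (1.9−0)² = 37.16.
The Normal likelihood contributes (σ²)^(−n/2) exp(−SS/(2σ²)), so the posterior is Inverse-Gamma(α + n/2, β + SS/2) = Inverse-Gamma(9, 20.58).
The mode of Inverse-Gamma(a, b) is b/(a+1) = 20.58/10 ≈ 2.0580.

σ̂²_MAP = 2.0580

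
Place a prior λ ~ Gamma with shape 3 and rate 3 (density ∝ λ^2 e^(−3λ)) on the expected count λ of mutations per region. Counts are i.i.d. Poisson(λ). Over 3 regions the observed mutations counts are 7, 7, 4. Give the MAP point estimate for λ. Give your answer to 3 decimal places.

Σxᵢ = 7+7+4 = 18, with n = 3.
Posterior ∝ λ^2e^(−3λ) · λ^18e^(−3λ) = λ^20e^(−6λ), i.e. Gamma(shape=21, rate=6).
The mode of a Gamma(a, b) with a ≥ 1 (shape–rate) is (a−1)/b = 20/6 ≈ 3.333.

λ̂_MAP = 3.333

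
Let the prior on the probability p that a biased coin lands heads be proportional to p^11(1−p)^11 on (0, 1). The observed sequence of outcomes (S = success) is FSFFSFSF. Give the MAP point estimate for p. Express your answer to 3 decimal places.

p̂_MAP = 0.467

The prior density ∝ p^11(1−p)^11 is the kernel of Beta(12, 12).
Data: 3 successes in 8 trials (from the sequence). The binomial likelihood contributes p^3(1−p)^5, so the posterior is Beta(12+3, 12+5) = Beta(15, 17).
For Beta(a, b) with a, b > 1 the mode is (a−1)/(a+b−2) = 14/30 ≈ 0.467.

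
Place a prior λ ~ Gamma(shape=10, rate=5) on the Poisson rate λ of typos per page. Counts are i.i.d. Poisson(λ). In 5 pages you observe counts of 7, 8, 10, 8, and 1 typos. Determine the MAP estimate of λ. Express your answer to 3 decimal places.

λ̂_MAP = 4.300

Σxᵢ = 7+8+10+8+1 = 34, with n = 5.
Posterior ∝ λ^9e^(−5λ) · λ^34e^(−5λ) = λ^43e^(−10λ), i.e. Gamma(shape=44, rate=10).
The mode of a Gamma(a, b) with a ≥ 1 (shape–rate) is (a−1)/b = 43/10 ≈ 4.300.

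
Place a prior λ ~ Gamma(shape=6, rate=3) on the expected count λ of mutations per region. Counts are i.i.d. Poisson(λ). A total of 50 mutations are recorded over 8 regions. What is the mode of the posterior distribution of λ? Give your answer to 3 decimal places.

λ̂_MAP = 5.000

Σxᵢ = 50, n = 8.
Posterior ∝ λ^5e^(−3λ) · λ^50e^(−8λ) = λ^55e^(−11λ), i.e. Gamma(shape=56, rate=11).
The mode of a Gamma(a, b) with a ≥ 1 (shape–rate) is (a−1)/b = 55/11 ≈ 5.000.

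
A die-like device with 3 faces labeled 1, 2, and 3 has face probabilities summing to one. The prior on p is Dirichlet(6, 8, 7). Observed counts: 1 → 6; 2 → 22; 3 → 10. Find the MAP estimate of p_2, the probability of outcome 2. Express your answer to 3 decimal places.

MAP estimate: 0.518

The posterior is Dirichlet(αᵢ + nᵢ) = Dirichlet(12, 30, 17).
For a Dirichlet(a₁,…,a_K) with all aᵢ > 1, the mode has j-th component (aⱼ − 1)/(Σaᵢ − K).
Here Σaᵢ = 59 and K = 3, so p_2 = (30 − 1)/(59 − 3) = 29/56 ≈ 0.518.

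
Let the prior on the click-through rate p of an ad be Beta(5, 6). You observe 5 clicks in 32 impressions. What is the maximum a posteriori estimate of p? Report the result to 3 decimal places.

Prior: Beta(5, 6).
Data: 5 successes in 32 trials. The binomial likelihood contributes p^5(1−p)^27, so the posterior is Beta(5+5, 6+27) = Beta(10, 33).
For Beta(a, b) with a, b > 1 the mode is (a−1)/(a+b−2) = 9/41 ≈ 0.220.

p̂_MAP = 0.220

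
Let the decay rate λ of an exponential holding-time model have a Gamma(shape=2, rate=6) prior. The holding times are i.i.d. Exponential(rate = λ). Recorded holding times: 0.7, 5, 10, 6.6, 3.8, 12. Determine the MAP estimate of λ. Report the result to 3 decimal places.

The Exponential(rate=λ) likelihood is ∝ λ^n e^(−λΣtᵢ). Here n = 6 and Σtᵢ = 0.7 + 5 + 10 + 6.6 + 3.8 + 12 = 38.1.
Posterior ∝ λe^(−6λ) · λ^6e^(−38.1λ) = λ^7e^(−44.1λ), i.e. Gamma(8, 44.1).
Mode = (a−1)/b = 7/44.1 ≈ 0.159.

λ̂_MAP = 0.159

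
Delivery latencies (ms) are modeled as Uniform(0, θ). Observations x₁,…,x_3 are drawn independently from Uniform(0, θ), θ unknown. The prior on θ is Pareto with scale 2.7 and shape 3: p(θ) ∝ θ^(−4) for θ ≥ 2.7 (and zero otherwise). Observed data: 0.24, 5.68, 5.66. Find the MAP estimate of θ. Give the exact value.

The Uniform(0, θ) likelihood is θ^(−n) for θ ≥ max(xᵢ), zero otherwise. Here max(xᵢ) = 5.68.
Posterior ∝ θ^(−4) · θ^(−3) = θ^(−7) on θ ≥ max(2.7, 5.68) = 5.68.
This density is strictly decreasing in θ, so the posterior mode lies at the lower boundary of the support.

θ̂_MAP = 5.68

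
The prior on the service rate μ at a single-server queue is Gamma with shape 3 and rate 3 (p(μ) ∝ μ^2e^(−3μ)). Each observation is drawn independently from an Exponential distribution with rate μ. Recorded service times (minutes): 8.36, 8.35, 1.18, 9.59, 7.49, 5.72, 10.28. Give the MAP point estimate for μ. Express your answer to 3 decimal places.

The Exponential(rate=μ) likelihood is ∝ μ^n e^(−μΣtᵢ). Here n = 7 and Σtᵢ = 8.36 + 8.35 + 1.18 + 9.59 + 7.49 + 5.72 + 10.28 = 50.97.
Posterior ∝ μ^2e^(−3μ) · μ^7e^(−50.97μ) = μ^9e^(−53.97μ), i.e. Gamma(10, 53.97).
Mode = (a−1)/b = 9/53.97 ≈ 0.167.

μ̂_MAP = 0.167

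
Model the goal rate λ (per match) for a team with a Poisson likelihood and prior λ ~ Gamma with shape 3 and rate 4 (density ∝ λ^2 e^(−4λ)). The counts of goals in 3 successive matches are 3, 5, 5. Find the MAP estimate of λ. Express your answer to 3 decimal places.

λ̂_MAP = 2.143

Σxᵢ = 3+5+5 = 13, with n = 3.
Posterior ∝ λ^2e^(−4λ) · λ^13e^(−3λ) = λ^15e^(−7λ), i.e. Gamma(shape=16, rate=7).
The mode of a Gamma(a, b) with a ≥ 1 (shape–rate) is (a−1)/b = 15/7 ≈ 2.143.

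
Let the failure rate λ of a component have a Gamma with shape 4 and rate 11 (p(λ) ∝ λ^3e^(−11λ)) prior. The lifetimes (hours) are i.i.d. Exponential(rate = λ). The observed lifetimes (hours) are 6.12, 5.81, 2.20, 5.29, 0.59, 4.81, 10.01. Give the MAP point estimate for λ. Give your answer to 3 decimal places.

The Exponential(rate=λ) likelihood is ∝ λ^n e^(−λΣtᵢ). Here n = 7 and Σtᵢ = 6.12 + 5.81 + 2.20 + 5.29 + 0.59 + 4.81 + 10.01 = 34.83.
Posterior ∝ λ^3e^(−11λ) · λ^7e^(−34.83λ) = λ^10e^(−45.83λ), i.e. Gamma(11, 45.83).
Mode = (a−1)/b = 10/45.83 ≈ 0.218.

λ̂_MAP = 0.218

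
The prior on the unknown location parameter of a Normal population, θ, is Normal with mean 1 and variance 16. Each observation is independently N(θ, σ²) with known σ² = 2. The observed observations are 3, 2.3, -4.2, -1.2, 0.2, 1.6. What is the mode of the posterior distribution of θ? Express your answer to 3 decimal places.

n = 6; x̄ = (3 + 2.3 + (-4.2) + (-1.2) + 0.2 + 1.6)/6 = 1.7/6 = 17/60 ≈ 0.2833.
For a Normal prior and Normal likelihood with known variance, the posterior is Normal; its mode equals its mean, the precision-weighted average.
Prior precision 1/σ₀² = 1/16 = 0.0625; data precision n/σ² = 6/2 = 3.
θ̂ = (0.0625·1 + 3·(17/60)) / (0.0625 + 3) = 0.9125/3.0625 = 73/245 ≈ 0.298.

θ̂_MAP = 0.298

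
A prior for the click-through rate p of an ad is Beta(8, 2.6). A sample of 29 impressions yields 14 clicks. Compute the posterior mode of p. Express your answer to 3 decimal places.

Prior: Beta(8, 2.6).
Data: 14 successes in 29 trials. The binomial likelihood contributes p^14(1−p)^15, so the posterior is Beta(8+14, 2.6+15) = Beta(22, 17.6).
For Beta(a, b) with a, b > 1 the mode is (a−1)/(a+b−2) = 21/37.6 ≈ 0.559.

p̂_MAP = 0.559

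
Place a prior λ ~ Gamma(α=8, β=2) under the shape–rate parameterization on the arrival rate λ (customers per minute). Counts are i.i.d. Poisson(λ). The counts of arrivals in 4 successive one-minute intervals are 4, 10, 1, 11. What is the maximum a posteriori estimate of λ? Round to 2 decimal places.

Σxᵢ = 4+10+1+11 = 26, with n = 4.
Posterior ∝ λ^7e^(−2λ) · λ^26e^(−4λ) = λ^33e^(−6λ), i.e. Gamma(shape=34, rate=6).
The mode of a Gamma(a, b) with a ≥ 1 (shape–rate) is (a−1)/b = 33/6 ≈ 5.50.

λ̂_MAP = 5.50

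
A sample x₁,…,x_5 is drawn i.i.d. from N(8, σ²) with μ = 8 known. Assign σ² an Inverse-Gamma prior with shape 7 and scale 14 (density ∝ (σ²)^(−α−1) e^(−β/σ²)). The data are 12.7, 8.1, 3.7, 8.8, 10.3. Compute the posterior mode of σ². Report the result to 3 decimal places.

σ̂²_MAP = 3.549

Sum of squared deviations about the known mean: SS = (12.7−8)² + (8.1−8)² + (3.7−8)² + (8.8−8)² + (10.3−8)² = 46.52.
The Normal likelihood contributes (σ²)^(−n/2) exp(−SS/(2σ²)), so the posterior is Inverse-Gamma(α + n/2, β + SS/2) = Inverse-Gamma(9.5, 37.26).
The mode of Inverse-Gamma(a, b) is b/(a+1) = 37.26/10.5 ≈ 3.549.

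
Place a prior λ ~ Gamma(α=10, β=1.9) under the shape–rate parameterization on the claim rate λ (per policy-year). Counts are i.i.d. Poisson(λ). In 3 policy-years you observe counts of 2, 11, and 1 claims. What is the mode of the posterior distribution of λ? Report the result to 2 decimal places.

Σxᵢ = 2+11+1 = 14, with n = 3.
Posterior ∝ λ^9e^(−1.9λ) · λ^14e^(−3λ) = λ^23e^(−4.9λ), i.e. Gamma(shape=24, rate=4.9).
The mode of a Gamma(a, b) with a ≥ 1 (shape–rate) is (a−1)/b = 23/4.9 ≈ 4.69.

λ̂_MAP = 4.69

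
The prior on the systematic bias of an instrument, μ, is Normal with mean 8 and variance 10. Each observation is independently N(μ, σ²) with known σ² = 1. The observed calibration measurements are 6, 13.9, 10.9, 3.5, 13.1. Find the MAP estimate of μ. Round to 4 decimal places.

n = 5; x̄ = (6 + 13.9 + 10.9 + 3.5 + 13.1)/5 = 47.4/5 = 9.48.
For a Normal prior and Normal likelihood with known variance, the posterior is Normal; its mode equals its mean, the precision-weighted average.
Prior precision 1/σ₀² = 1/10 = 0.1; data precision n/σ² = 5/1 = 5.
μ̂ = (0.1·8 + 5·9.48) / (0.1 + 5) = 48.2/5.1 = 482/51 ≈ 9.4510.

μ̂_MAP = 9.4510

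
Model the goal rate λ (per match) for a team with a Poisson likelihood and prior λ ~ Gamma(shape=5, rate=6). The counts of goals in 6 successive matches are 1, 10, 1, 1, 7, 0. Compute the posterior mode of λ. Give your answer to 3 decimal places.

λ̂_MAP = 2.000

Σxᵢ = 1+10+1+1+7+0 = 20, with n = 6.
Posterior ∝ λ^4e^(−6λ) · λ^20e^(−6λ) = λ^24e^(−12λ), i.e. Gamma(shape=25, rate=12).
The mode of a Gamma(a, b) with a ≥ 1 (shape–rate) is (a−1)/b = 24/12 ≈ 2.000.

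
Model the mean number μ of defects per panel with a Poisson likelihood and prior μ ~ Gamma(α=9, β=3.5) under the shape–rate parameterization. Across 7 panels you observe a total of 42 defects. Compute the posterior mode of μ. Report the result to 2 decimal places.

μ̂_MAP = 4.76

Σxᵢ = 42, n = 7.
Posterior ∝ μ^8e^(−3.5μ) · μ^42e^(−7μ) = μ^50e^(−10.5μ), i.e. Gamma(shape=51, rate=10.5).
The mode of a Gamma(a, b) with a ≥ 1 (shape–rate) is (a−1)/b = 50/10.5 ≈ 4.76.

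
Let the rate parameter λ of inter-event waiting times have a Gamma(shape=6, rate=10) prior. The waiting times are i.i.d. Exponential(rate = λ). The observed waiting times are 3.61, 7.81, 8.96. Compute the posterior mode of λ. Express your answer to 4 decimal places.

λ̂_MAP = 0.2633

The Exponential(rate=λ) likelihood is ∝ λ^n e^(−λΣtᵢ). Here n = 3 and Σtᵢ = 3.61 + 7.81 + 8.96 = 20.38.
Posterior ∝ λ^5e^(−10λ) · λ^3e^(−20.38λ) = λ^8e^(−30.38λ), i.e. Gamma(9, 30.38).
Mode = (a−1)/b = 8/30.38 ≈ 0.2633.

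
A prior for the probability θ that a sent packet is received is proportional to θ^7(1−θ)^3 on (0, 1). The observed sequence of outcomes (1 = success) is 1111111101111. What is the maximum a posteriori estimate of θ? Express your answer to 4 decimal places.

θ̂_MAP = 0.8261

The prior density ∝ θ^7(1−θ)^3 is the kernel of Beta(8, 4).
Data: 12 successes in 13 trials (from the sequence). The binomial likelihood contributes θ^12(1−θ)^1, so the posterior is Beta(8+12, 4+1) = Beta(20, 5).
For Beta(a, b) with a, b > 1 the mode is (a−1)/(a+b−2) = 19/23 ≈ 0.8261.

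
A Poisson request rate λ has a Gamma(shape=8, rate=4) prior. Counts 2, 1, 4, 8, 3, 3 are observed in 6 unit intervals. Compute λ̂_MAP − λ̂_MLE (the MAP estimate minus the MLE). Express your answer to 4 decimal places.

Σxᵢ = 21. Posterior is Gamma(29, 10); MAP = (29−1)/10 = 28/10 ≈ 2.80000.
MLE = x̄ = 21/6 ≈ 3.50000.
Difference = 28/10 − 21/6 = -7/10 ≈ -0.7000.

MAP − MLE = -0.7000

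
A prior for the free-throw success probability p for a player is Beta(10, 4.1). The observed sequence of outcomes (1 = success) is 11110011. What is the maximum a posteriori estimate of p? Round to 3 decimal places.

Prior: Beta(10, 4.1).
Data: 6 successes in 8 trials (from the sequence). The binomial likelihood contributes p^6(1−p)^2, so the posterior is Beta(10+6, 4.1+2) = Beta(16, 6.1).
For Beta(a, b) with a, b > 1 the mode is (a−1)/(a+b−2) = 15/20.1 ≈ 0.746.

p̂_MAP = 0.746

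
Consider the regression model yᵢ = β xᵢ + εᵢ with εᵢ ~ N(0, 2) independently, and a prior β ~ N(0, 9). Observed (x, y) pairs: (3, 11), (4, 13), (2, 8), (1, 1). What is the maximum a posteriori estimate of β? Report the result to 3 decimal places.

log p(β | y) = −Σ(yᵢ − βxᵢ)²/(2·2) − β²/(2·9) + const.
Setting the derivative to zero: Σxᵢ(yᵢ − βxᵢ)/2 − β/9 = 0, so β = Σxᵢyᵢ / (Σxᵢ² + σ²/τ²).
Σxᵢyᵢ = 3·11 + 4·13 + 2·8 + 1·1 = 102; Σxᵢ² = 30; σ²/τ² = 2/9.
β̂_MAP = 102 / (30 + 2/9) = 102/(272/9) = 27/8 ≈ 3.375.

β̂_MAP = 3.375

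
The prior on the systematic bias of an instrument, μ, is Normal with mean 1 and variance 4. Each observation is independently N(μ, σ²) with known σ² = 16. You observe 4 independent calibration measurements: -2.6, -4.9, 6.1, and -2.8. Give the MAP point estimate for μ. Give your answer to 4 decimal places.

n = 4; x̄ = ((-2.6) + (-4.9) + 6.1 + (-2.8))/4 = -4.2/4 = -1.05.
For a Normal prior and Normal likelihood with known variance, the posterior is Normal; its mode equals its mean, the precision-weighted average.
Prior precision 1/σ₀² = 1/4 = 0.25; data precision n/σ² = 4/16 = 0.25.
μ̂ = (0.25·1 + 0.25·(-1.05)) / (0.25 + 0.25) = (-0.0125)/0.5 = -0.0250.

μ̂_MAP = -0.0250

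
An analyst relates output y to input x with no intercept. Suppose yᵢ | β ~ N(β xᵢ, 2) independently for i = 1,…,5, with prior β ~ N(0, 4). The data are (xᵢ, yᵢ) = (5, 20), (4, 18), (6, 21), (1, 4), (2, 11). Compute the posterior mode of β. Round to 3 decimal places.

log p(β | y) = −Σ(yᵢ − βxᵢ)²/(2·2) − β²/(2·4) + const.
Setting the derivative to zero: Σxᵢ(yᵢ − βxᵢ)/2 − β/4 = 0, so β = Σxᵢyᵢ / (Σxᵢ² + σ²/τ²).
Σxᵢyᵢ = 5·20 + 4·18 + 6·21 + 1·4 + 2·11 = 324; Σxᵢ² = 82; σ²/τ² = 0.5.
β̂_MAP = 324 / (82 + 0.5) = 324/82.5 ≈ 3.927.

β̂_MAP = 3.927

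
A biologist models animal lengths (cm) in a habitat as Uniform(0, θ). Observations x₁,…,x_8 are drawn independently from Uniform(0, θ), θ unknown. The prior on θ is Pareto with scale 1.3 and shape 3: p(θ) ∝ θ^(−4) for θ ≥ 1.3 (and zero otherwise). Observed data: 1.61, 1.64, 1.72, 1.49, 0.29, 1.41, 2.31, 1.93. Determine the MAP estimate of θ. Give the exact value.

The Uniform(0, θ) likelihood is θ^(−n) for θ ≥ max(xᵢ), zero otherwise. Here max(xᵢ) = 2.31.
Posterior ∝ θ^(−4) · θ^(−8) = θ^(−12) on θ ≥ max(1.3, 2.31) = 2.31.
This density is strictly decreasing in θ, so the posterior mode lies at the lower boundary of the support.

θ̂_MAP = 2.31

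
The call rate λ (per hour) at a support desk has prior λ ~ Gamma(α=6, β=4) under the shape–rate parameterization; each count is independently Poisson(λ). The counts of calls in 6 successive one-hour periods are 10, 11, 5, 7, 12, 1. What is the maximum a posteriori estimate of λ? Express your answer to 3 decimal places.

Σxᵢ = 10+11+5+7+12+1 = 46, with n = 6.
Posterior ∝ λ^5e^(−4λ) · λ^46e^(−6λ) = λ^51e^(−10λ), i.e. Gamma(shape=52, rate=10).
The mode of a Gamma(a, b) with a ≥ 1 (shape–rate) is (a−1)/b = 51/10 ≈ 5.100.

λ̂_MAP = 5.100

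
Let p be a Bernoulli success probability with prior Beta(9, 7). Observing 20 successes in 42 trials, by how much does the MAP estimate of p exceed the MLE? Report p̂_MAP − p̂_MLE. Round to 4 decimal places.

Posterior is Beta(29, 29); MAP = (29−1)/(58−2) = 28/56 ≈ 0.50000.
MLE ignores the prior: p̂_MLE = k/n = 20/42 ≈ 0.47619.
Difference = 28/56 − 20/42 = 1/42 ≈ 0.0238.

MAP − MLE = 0.0238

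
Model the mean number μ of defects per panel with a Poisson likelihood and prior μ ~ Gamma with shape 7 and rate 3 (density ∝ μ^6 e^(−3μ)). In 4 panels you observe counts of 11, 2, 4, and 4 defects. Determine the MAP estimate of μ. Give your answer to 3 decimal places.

μ̂_MAP = 3.857

Σxᵢ = 11+2+4+4 = 21, with n = 4.
Posterior ∝ μ^6e^(−3μ) · μ^21e^(−4μ) = μ^27e^(−7μ), i.e. Gamma(shape=28, rate=7).
The mode of a Gamma(a, b) with a ≥ 1 (shape–rate) is (a−1)/b = 27/7 ≈ 3.857.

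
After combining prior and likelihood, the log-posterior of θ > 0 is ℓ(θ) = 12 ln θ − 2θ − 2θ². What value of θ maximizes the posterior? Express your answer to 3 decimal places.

θ̂_MAP = 1.500

ℓ'(θ) = 12/θ − 2 − 4θ. Setting this to zero and multiplying by θ: 4θ² + 2θ − 12 = 0.
θ = (−2 + √(2² + 4·4·12)) / (2·4) = (−2 + √196) / 8 = (−2 + 14)/8 = 3/2.
ℓ''(θ) = −12/θ² − 4 < 0, confirming a maximum.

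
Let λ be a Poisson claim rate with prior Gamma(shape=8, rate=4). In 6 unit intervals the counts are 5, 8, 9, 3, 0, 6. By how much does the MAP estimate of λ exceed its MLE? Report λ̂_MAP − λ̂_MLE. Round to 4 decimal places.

MAP − MLE = -1.3667

Σxᵢ = 31. Posterior is Gamma(39, 10); MAP = (39−1)/10 = 38/10 ≈ 3.80000.
MLE = x̄ = 31/6 ≈ 5.16667.
Difference = 38/10 − 31/6 = -41/30 ≈ -1.3667.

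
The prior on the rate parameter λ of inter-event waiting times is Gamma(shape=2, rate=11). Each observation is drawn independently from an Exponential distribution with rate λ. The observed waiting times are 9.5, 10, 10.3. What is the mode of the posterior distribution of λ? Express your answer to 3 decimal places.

λ̂_MAP = 0.098

The Exponential(rate=λ) likelihood is ∝ λ^n e^(−λΣtᵢ). Here n = 3 and Σtᵢ = 9.5 + 10 + 10.3 = 29.8.
Posterior ∝ λe^(−11λ) · λ^3e^(−29.8λ) = λ^4e^(−40.8λ), i.e. Gamma(5, 40.8).
Mode = (a−1)/b = 4/40.8 ≈ 0.098.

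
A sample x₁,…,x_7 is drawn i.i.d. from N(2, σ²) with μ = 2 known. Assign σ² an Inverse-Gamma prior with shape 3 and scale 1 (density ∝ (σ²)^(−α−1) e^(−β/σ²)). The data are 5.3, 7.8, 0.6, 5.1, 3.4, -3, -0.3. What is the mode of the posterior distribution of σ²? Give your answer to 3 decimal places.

σ̂²_MAP = 6.023

Sum of squared deviations about the known mean: SS = (5.3−2)² + (7.8−2)² + (0.6−2)² + (5.1−2)² + (3.4−2)² + (-3−2)² + (-0.3−2)² = 88.35.
The Normal likelihood contributes (σ²)^(−n/2) exp(−SS/(2σ²)), so the posterior is Inverse-Gamma(α + n/2, β + SS/2) = Inverse-Gamma(6.5, 45.175).
The mode of Inverse-Gamma(a, b) is b/(a+1) = 45.175/7.5 ≈ 6.023.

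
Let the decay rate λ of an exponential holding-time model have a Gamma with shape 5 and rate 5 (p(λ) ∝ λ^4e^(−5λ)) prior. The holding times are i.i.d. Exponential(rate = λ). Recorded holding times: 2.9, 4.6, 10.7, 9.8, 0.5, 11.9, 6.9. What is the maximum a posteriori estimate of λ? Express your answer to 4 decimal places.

λ̂_MAP = 0.2103

The Exponential(rate=λ) likelihood is ∝ λ^n e^(−λΣtᵢ). Here n = 7 and Σtᵢ = 2.9 + 4.6 + 10.7 + 9.8 + 0.5 + 11.9 + 6.9 = 47.3.
Posterior ∝ λ^4e^(−5λ) · λ^7e^(−47.3λ) = λ^11e^(−52.3λ), i.e. Gamma(12, 52.3).
Mode = (a−1)/b = 11/52.3 ≈ 0.2103.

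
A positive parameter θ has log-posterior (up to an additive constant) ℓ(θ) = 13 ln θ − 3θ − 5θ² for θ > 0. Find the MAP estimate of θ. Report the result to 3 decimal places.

θ̂_MAP = 1.000

ℓ'(θ) = 13/θ − 3 − 10θ. Setting this to zero and multiplying by θ: 10θ² + 3θ − 13 = 0.
θ = (−3 + √(3² + 4·10·13)) / (2·10) = (−3 + √529) / 20 = (−3 + 23)/20 = 1.
ℓ''(θ) = −13/θ² − 10 < 0, confirming a maximum.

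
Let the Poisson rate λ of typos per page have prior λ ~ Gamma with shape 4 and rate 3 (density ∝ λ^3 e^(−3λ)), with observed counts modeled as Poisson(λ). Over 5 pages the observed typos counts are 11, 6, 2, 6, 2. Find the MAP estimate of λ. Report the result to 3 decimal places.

Σxᵢ = 11+6+2+6+2 = 27, with n = 5.
Posterior ∝ λ^3e^(−3λ) · λ^27e^(−5λ) = λ^30e^(−8λ), i.e. Gamma(shape=31, rate=8).
The mode of a Gamma(a, b) with a ≥ 1 (shape–rate) is (a−1)/b = 30/8 ≈ 3.750.

λ̂_MAP = 3.750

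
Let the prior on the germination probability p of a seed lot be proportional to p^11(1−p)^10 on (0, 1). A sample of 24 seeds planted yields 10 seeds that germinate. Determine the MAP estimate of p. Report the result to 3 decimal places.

p̂_MAP = 0.467

The prior density ∝ p^11(1−p)^10 is the kernel of Beta(12, 11).
Data: 10 successes in 24 trials. The binomial likelihood contributes p^10(1−p)^14, so the posterior is Beta(12+10, 11+14) = Beta(22, 25).
For Beta(a, b) with a, b > 1 the mode is (a−1)/(a+b−2) = 21/45 ≈ 0.467.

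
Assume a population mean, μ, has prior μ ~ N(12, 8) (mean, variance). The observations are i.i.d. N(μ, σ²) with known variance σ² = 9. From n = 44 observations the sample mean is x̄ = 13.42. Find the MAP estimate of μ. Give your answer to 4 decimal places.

n = 44, x̄ = 13.42.
For a Normal prior and Normal likelihood with known variance, the posterior is Normal; its mode equals its mean, the precision-weighted average.
Prior precision 1/σ₀² = 1/8 = 0.125; data precision n/σ² = 44/9.
μ̂ = (0.125·12 + (44/9)·13.42) / (0.125 + 44/9) = (30199/450)/(361/72) = 120796/9025 ≈ 13.3846.

μ̂_MAP = 13.3846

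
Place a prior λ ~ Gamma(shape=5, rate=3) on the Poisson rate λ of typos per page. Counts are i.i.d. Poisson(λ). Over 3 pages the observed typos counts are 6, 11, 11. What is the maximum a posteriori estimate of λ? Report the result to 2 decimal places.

λ̂_MAP = 5.33

Σxᵢ = 6+11+11 = 28, with n = 3.
Posterior ∝ λ^4e^(−3λ) · λ^28e^(−3λ) = λ^32e^(−6λ), i.e. Gamma(shape=33, rate=6).
The mode of a Gamma(a, b) with a ≥ 1 (shape–rate) is (a−1)/b = 32/6 ≈ 5.33.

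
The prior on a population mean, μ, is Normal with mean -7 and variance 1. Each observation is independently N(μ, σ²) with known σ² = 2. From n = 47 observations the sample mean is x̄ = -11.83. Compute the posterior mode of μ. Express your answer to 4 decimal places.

μ̂_MAP = -11.6329

n = 47, x̄ = -11.83.
For a Normal prior and Normal likelihood with known variance, the posterior is Normal; its mode equals its mean, the precision-weighted average.
Prior precision 1/σ₀² = 1/1 = 1; data precision n/σ² = 47/2 = 23.5.
μ̂ = (1·(-7) + 23.5·(-11.83)) / (1 + 23.5) = (-285.005)/24.5 = -8143/700 ≈ -11.6329.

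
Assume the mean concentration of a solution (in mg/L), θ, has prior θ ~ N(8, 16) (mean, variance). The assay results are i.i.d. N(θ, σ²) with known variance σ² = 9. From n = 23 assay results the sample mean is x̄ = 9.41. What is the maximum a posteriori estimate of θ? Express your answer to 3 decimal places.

θ̂_MAP = 9.376

n = 23, x̄ = 9.41.
For a Normal prior and Normal likelihood with known variance, the posterior is Normal; its mode equals its mean, the precision-weighted average.
Prior precision 1/σ₀² = 1/16 = 0.0625; data precision n/σ² = 23/9.
θ̂ = (0.0625·8 + (23/9)·9.41) / (0.0625 + 23/9) = (22093/900)/(377/144) = 88372/9425 ≈ 9.376.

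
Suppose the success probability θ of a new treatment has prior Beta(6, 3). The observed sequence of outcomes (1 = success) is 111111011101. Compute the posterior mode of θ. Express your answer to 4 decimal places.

θ̂_MAP = 0.7895

Prior: Beta(6, 3).
Data: 10 successes in 12 trials (from the sequence). The binomial likelihood contributes θ^10(1−θ)^2, so the posterior is Beta(6+10, 3+2) = Beta(16, 5).
For Beta(a, b) with a, b > 1 the mode is (a−1)/(a+b−2) = 15/19 ≈ 0.7895.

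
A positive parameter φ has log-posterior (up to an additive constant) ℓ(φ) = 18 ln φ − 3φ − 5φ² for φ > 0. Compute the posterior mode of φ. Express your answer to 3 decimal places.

ℓ'(φ) = 18/φ − 3 − 10φ. Setting this to zero and multiplying by φ: 10φ² + 3φ − 18 = 0.
φ = (−3 + √(3² + 4·10·18)) / (2·10) = (−3 + √729) / 20 = (−3 + 27)/20 = 6/5.
ℓ''(φ) = −18/φ² − 10 < 0, confirming a maximum.

φ̂_MAP = 1.200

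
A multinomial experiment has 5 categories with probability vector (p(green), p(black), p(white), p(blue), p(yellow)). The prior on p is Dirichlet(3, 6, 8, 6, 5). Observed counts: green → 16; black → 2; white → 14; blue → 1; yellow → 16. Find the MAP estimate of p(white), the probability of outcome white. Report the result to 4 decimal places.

MAP estimate of p(white) = 0.2917

The posterior is Dirichlet(αᵢ + nᵢ) = Dirichlet(19, 8, 22, 7, 21).
For a Dirichlet(a₁,…,a_K) with all aᵢ > 1, the mode has j-th component (aⱼ − 1)/(Σaᵢ − K).
Here Σaᵢ = 77 and K = 5, so p(white) = (22 − 1)/(77 − 5) = 21/72 ≈ 0.2917.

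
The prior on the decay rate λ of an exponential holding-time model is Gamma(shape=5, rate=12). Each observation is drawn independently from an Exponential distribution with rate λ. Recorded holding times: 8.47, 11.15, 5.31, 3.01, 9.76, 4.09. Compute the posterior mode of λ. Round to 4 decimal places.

The Exponential(rate=λ) likelihood is ∝ λ^n e^(−λΣtᵢ). Here n = 6 and Σtᵢ = 8.47 + 11.15 + 5.31 + 3.01 + 9.76 + 4.09 = 41.79.
Posterior ∝ λ^4e^(−12λ) · λ^6e^(−41.79λ) = λ^10e^(−53.79λ), i.e. Gamma(11, 53.79).
Mode = (a−1)/b = 10/53.79 ≈ 0.1859.

λ̂_MAP = 0.1859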